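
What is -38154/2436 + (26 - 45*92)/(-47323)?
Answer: -299256673/19213138 ≈ -15.576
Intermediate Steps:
-38154/2436 + (26 - 45*92)/(-47323) = -38154*1/2436 + (26 - 4140)*(-1/47323) = -6359/406 - 4114*(-1/47323) = -6359/406 + 4114/47323 = -299256673/19213138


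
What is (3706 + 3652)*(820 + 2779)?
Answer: 26481442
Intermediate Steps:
(3706 + 3652)*(820 + 2779) = 7358*3599 = 26481442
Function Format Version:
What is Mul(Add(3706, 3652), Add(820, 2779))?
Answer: 26481442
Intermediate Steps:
Mul(Add(3706, 3652), Add(820, 2779)) = Mul(7358, 3599) = 26481442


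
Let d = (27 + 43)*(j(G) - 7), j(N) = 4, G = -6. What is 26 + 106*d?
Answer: -22234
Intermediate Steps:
d = -210 (d = (27 + 43)*(4 - 7) = 70*(-3) = -210)
26 + 106*d = 26 + 106*(-210) = 26 - 22260 = -22234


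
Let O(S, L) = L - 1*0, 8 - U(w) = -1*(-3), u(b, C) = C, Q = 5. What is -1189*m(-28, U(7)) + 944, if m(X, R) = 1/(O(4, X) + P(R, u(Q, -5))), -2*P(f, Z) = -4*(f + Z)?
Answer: 27621/28 ≈ 986.46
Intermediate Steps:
U(w) = 5 (U(w) = 8 - (-1)*(-3) = 8 - 1*3 = 8 - 3 = 5)
O(S, L) = L (O(S, L) = L + 0 = L)
P(f, Z) = 2*Z + 2*f (P(f, Z) = -(-2)*(f + Z) = -(-2)*(Z + f) = -(-4*Z - 4*f)/2 = 2*Z + 2*f)
m(X, R) = 1/(-10 + X + 2*R) (m(X, R) = 1/(X + (2*(-5) + 2*R)) = 1/(X + (-10 + 2*R)) = 1/(-10 + X + 2*R))
-1189*m(-28, U(7)) + 944 = -1189/(-10 - 28 + 2*5) + 944 = -1189/(-10 - 28 + 10) + 944 = -1189/(-28) + 944 = -1189*(-1/28) + 944 = 1189/28 + 944 = 27621/28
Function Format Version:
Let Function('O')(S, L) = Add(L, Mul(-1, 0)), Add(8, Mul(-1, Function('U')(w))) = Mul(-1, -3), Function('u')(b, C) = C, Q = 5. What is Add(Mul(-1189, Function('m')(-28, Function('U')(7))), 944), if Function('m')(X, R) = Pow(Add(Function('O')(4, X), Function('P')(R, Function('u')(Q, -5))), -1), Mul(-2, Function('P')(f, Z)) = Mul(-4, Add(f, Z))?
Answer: Rational(27621, 28) ≈ 986.46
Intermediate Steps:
Function('U')(w) = 5 (Function('U')(w) = Add(8, Mul(-1, Mul(-1, -3))) = Add(8, Mul(-1, 3)) = Add(8, -3) = 5)
Function('O')(S, L) = L (Function('O')(S, L) = Add(L, 0) = L)
Function('P')(f, Z) = Add(Mul(2, Z), Mul(2, f)) (Function('P')(f, Z) = Mul(Rational(-1, 2), Mul(-4, Add(f, Z))) = Mul(Rational(-1, 2), Mul(-4, Add(Z, f))) = Mul(Rational(-1, 2), Add(Mul(-4, Z), Mul(-4, f))) = Add(Mul(2, Z), Mul(2, f)))
Function('m')(X, R) = Pow(Add(-10, X, Mul(2, R)), -1) (Function('m')(X, R) = Pow(Add(X, Add(Mul(2, -5), Mul(2, R))), -1) = Pow(Add(X, Add(-10, Mul(2, R))), -1) = Pow(Add(-10, X, Mul(2, R)), -1))
Add(Mul(-1189, Function('m')(-28, Function('U')(7))), 944) = Add(Mul(-1189, Pow(Add(-10, -28, Mul(2, 5)), -1)), 944) = Add(Mul(-1189, Pow(Add(-10, -28, 10), -1)), 944) = Add(Mul(-1189, Pow(-28, -1)), 944) = Add(Mul(-1189, Rational(-1, 28)), 944) = Add(Rational(1189, 28), 944) = Rational(27621, 28)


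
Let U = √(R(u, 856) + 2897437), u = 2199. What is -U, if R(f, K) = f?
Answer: -2*√724909 ≈ -1702.8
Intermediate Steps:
U = 2*√724909 (U = √(2199 + 2897437) = √2899636 = 2*√724909 ≈ 1702.8)
-U = -2*√724909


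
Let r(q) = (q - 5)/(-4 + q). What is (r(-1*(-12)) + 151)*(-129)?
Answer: -156735/8 ≈ -19592.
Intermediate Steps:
r(q) = (-5 + q)/(-4 + q)
(r(-1*(-12)) + 151)*(-129) = ((-5 - 1*(-12))/(-4 - 1*(-12)) + 151)*(-129) = ((-5 + 12)/(-4 + 12) + 151)*(-129) = (7/8 + 151)*(-129) = (1215/8)*(-129) = -156735/8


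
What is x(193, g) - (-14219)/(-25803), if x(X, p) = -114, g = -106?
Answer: -2955761/25803 ≈ -114.55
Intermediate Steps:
x(193, g) - (-14219)/(-25803) = -114 - (-14219)/(-25803) = -114 - (-14219)*(-1)/25803 = -114 - 1*14219/25803 = -114 - 14219/25803 = -2955761/25803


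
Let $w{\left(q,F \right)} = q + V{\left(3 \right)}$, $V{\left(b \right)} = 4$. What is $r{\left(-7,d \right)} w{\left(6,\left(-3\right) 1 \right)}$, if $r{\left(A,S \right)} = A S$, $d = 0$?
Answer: $0$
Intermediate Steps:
$w{\left(q,F \right)} = 4 + q$ ($w{\left(q,F \right)} = q + 4 = 4 + q$)
$r{\left(-7,d \right)} w{\left(6,\left(-3\right) 1 \right)} = \left(-7\right) 0 \left(4 + 6\right) = 0 \cdot 10 = 0$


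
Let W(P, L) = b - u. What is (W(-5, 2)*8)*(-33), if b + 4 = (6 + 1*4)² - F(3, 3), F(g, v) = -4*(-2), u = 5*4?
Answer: -17952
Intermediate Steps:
u = 20
F(g, v) = 8
b = 88 (b = -4 + ((6 + 1*4)² - 1*8) = -4 + ((6 + 4)² - 8) = -4 + (10² - 8) = -4 + (100 - 8) = -4 + 92 = 88)
W(P, L) = 68 (W(P, L) = 88 - 1*20 = 88 - 20 = 68)
(W(-5, 2)*8)*(-33) = (68*8)*(-33) = 544*(-33) = -17952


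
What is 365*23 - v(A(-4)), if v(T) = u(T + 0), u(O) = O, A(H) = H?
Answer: 8399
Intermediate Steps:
v(T) = T (v(T) = T + 0 = T)
365*23 - v(A(-4)) = 365*23 - 1*(-4) = 8395 + 4 = 8399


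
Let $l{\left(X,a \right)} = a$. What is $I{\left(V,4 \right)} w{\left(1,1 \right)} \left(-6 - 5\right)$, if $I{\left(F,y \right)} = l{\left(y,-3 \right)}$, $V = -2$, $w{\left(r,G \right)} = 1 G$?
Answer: $33$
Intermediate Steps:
$w{\left(r,G \right)} = G$
$I{\left(F,y \right)} = -3$
$I{\left(V,4 \right)} w{\left(1,1 \right)} \left(-6 - 5\right) = \left(-3\right) 1 \left(-6 - 5\right) = - 3 \left(-6 - 5\right) = \left(-3\right) \left(-11\right) = 33$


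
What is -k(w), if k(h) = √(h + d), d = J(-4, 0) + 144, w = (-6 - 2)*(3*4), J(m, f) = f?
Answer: -4*√3 ≈ -6.9282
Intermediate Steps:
w = -96 (w = -8*12 = -96)
d = 144 (d = 0 + 144 = 144)
k(h) = √(144 + h) (k(h) = √(h + 144) = √(144 + h))
-k(w) = -√(144 - 96) = -√48 = -4*√3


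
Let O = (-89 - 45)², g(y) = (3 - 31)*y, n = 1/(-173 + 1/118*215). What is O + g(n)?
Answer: 78805206324/4388795 ≈ 17956.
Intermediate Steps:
n = -118/4388795 (n = (1/215)/(-173 + 1/118) = (1/215)/(-20413/118) = -118/20413*1/215 = -118/4388795 ≈ -2.6887e-5)
g(y) = -28*y
O = 17956 (O = (-134)² = 17956)
O + g(n) = 17956 - 28*(-118/4388795) = 17956 + 3304/4388795 = 78805206324/4388795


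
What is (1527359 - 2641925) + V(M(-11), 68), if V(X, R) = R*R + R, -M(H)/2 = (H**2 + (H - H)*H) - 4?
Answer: -1109874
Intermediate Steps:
M(H) = 8 - 2*H**2 (M(H) = -2*((H**2 + (H - H)*H) - 4) = -2*((H**2 + 0*H) - 4) = -2*((H**2 + 0) - 4) = -2*(H**2 - 4) = -2*(-4 + H**2) = 8 - 2*H**2)
V(X, R) = R + R**2 (V(X, R) = R**2 + R = R + R**2)
(1527359 - 2641925) + V(M(-11), 68) = (1527359 - 2641925) + 68*(1 + 68) = -1114566 + 68*69 = -1114566 + 4692 = -1109874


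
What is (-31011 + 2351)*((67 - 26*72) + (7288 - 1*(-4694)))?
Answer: -291672820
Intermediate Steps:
(-31011 + 2351)*((67 - 26*72) + (7288 - 1*(-4694))) = -28660*((67 - 1872) + (7288 + 4694)) = -28660*(-1805 + 11982) = -28660*10177 = -291672820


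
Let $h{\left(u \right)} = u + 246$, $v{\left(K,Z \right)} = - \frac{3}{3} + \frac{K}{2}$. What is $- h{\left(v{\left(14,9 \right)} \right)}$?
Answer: $-252$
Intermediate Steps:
$v{\left(K,Z \right)} = -1 + \frac{K}{2}$ ($v{\left(K,Z \right)} = \left(-3\right) \frac{1}{3} + K \frac{1}{2} = -1 + \frac{K}{2}$)
$h{\left(u \right)} = 246 + u$
$- h{\left(v{\left(14,9 \right)} \right)} = - (246 + \left(-1 + \frac{1}{2} \cdot 14\right)) = - (246 + \left(-1 + 7\right)) = - (246 + 6) = \left(-1\right) 252 = -252$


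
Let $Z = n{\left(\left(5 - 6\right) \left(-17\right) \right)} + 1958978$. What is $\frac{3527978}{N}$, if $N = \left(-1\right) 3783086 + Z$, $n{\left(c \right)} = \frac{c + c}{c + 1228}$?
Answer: $- \frac{2196166305}{1135507213} \approx -1.9341$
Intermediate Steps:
$n{\left(c \right)} = \frac{2 c}{1228 + c}$
$Z = \frac{2438927644}{1245}$ ($Z = \frac{2 \left(5 - 6\right) \left(-17\right)}{1228 + \left(5 - 6\right) \left(-17\right)} + 1958978 = \frac{2 \left(\left(-1\right) \left(-17\right)\right)}{1228 - -17} + 1958978 = 2 \cdot 17 \frac{1}{1228 + 17} + 1958978 = 2 \cdot 17 \cdot \frac{1}{1245} + 1958978 = \frac{34}{1245} + 1958978 = \frac{2438927644}{1245} \approx 1.959 \cdot 10^{6}$)
$N = - \frac{2271014426}{1245}$ ($N = \left(-1\right) 3783086 + \frac{2438927644}{1245} = -3783086 + \frac{2438927644}{1245} = - \frac{2271014426}{1245} \approx -1.8241 \cdot 10^{6}$)
$\frac{3527978}{N} = \frac{3527978}{- \frac{2271014426}{1245}} = 3527978 \left(- \frac{1245}{2271014426}\right) = - \frac{2196166305}{1135507213}$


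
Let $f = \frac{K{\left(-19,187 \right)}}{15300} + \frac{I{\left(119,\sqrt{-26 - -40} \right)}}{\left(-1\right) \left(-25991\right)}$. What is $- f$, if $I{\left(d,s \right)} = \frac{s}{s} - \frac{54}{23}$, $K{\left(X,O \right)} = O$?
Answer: $- \frac{6547823}{538013700} \approx -0.01217$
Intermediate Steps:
$I{\left(d,s \right)} = - \frac{31}{23}$ ($I{\left(d,s \right)} = 1 - \frac{54}{23} = - \frac{31}{23}$)
$f = \frac{6547823}{538013700}$ ($f = \frac{187}{15300} - \frac{31}{23 \left(\left(-1\right) \left(-25991\right)\right)} = 187 \cdot \frac{1}{15300} - \frac{31}{23 \cdot 25991} = \frac{11}{900} - \frac{31}{597793} = \frac{6547823}{538013700} \approx 0.01217$)
$- f = \left(-1\right) \frac{6547823}{538013700} = - \frac{6547823}{538013700}$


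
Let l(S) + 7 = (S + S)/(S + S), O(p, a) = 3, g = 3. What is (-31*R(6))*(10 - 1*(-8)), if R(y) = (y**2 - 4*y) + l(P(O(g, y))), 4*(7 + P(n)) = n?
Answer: -3348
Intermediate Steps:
P(n) = -7 + n/4
l(S) = -6 (l(S) = -7 + (S + S)/(S + S) = -7 + (2*S)/((2*S)) = -7 + (2*S)*(1/(2*S)) = -7 + 1 = -6)
R(y) = -6 + y**2 - 4*y (R(y) = (y**2 - 4*y) - 6 = -6 + y**2 - 4*y)
(-31*R(6))*(10 - 1*(-8)) = (-31*(-6 + 6**2 - 4*6))*(10 - 1*(-8)) = (-31*(-6 + 36 - 24))*(10 + 8) = -31*6*18 = -186*18 = -3348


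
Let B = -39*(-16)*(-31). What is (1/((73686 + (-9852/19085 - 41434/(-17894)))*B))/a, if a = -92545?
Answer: 34150699/4504996179887633482416 ≈ 7.5806e-15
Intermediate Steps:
B = -19344 (B = 624*(-31) = -19344)
(1/((73686 + (-9852/19085 - 41434/(-17894)))*B))/a = (1/((73686 + (-9852/19085 - 41434/(-17894)))*(-19344)))/(-92545) = (-1/19344/(73686 + (-9852*1/19085 - 41434*(-1/17894))))*(-1/92545) = (-1/19344/(73686 + (-9852/19085 + 20717/8947)))*(-1/92545) = (-1/19344/(73686 + 307238101/170753495))*(-1/92545) = (-1/19344/(12582449270671/170753495))*(-1/92545) = ((170753495/12582449270671)*(-1/19344))*(-1/92545) = -170753495/243394898691859824*(-1/92545) = 34150699/4504996179887633482416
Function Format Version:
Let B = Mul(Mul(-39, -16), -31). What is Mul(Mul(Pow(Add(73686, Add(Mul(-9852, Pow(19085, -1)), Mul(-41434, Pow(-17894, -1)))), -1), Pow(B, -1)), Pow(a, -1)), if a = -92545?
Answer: Rational(34150699, 4504996179887633482416) ≈ 7.5806e-15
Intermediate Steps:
B = -19344 (B = Mul(624, -31) = -19344)
Mul(Mul(Pow(Add(73686, Add(Mul(-9852, Pow(19085, -1)), Mul(-41434, Pow(-17894, -1)))), -1), Pow(B, -1)), Pow(a, -1)) = Mul(Mul(Pow(Add(73686, Add(Mul(-9852, Pow(19085, -1)), Mul(-41434, Pow(-17894, -1)))), -1), Pow(-19344, -1)), Pow(-92545, -1)) = Mul(Mul(Pow(Add(73686, Add(Mul(-9852, Rational(1, 19085)), Mul(-41434, Rational(-1, 17894)))), -1), Rational(-1, 19344)), Rational(-1, 92545)) = Mul(Mul(Pow(Add(73686, Add(Rational(-9852, 19085), Rational(20717, 8947))), -1), Rational(-1, 19344)), Rational(-1, 92545)) = Mul(Mul(Pow(Add(73686, Rational(307238101, 170753495)), -1), Rational(-1, 19344)), Rational(-1, 92545)) = Mul(Mul(Pow(Rational(12582449270671, 170753495), -1), Rational(-1, 19344)), Rational(-1, 92545)) = Mul(Mul(Rational(170753495, 12582449270671), Rational(-1, 19344)), Rational(-1, 92545)) = Mul(Rational(-170753495, 243394898691859824), Rational(-1, 92545)) = Rational(34150699, 4504996179887633482416)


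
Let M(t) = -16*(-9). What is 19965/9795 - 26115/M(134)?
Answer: -5620477/31344 ≈ -179.32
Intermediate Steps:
M(t) = 144
19965/9795 - 26115/M(134) = 19965/9795 - 26115/144 = 19965*(1/9795) - 26115*1/144 = 1331/653 - 8705/48 = -5620477/31344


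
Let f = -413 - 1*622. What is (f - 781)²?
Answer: 3297856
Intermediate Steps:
f = -1035 (f = -413 - 622 = -1035)
(f - 781)² = (-1035 - 781)² = (-1816)² = 3297856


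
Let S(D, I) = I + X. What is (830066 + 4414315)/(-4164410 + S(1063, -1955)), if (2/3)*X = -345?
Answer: -10488762/8333765 ≈ -1.2586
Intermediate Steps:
X = -1035/2 (X = (3/2)*(-345) = -1035/2 ≈ -517.50)
S(D, I) = -1035/2 + I (S(D, I) = I - 1035/2 = -1035/2 + I)
(830066 + 4414315)/(-4164410 + S(1063, -1955)) = (830066 + 4414315)/(-4164410 + (-1035/2 - 1955)) = 5244381/(-4164410 - 4945/2) = 5244381/(-8333765/2) = 5244381*(-2/8333765) = -10488762/8333765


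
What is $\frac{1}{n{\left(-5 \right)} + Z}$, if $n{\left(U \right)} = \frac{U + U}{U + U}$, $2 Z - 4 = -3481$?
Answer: $- \frac{2}{3475} \approx -0.00057554$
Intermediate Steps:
$Z = - \frac{3477}{2}$ ($Z = 2 + \frac{1}{2} \left(-3481\right) = 2 - \frac{3481}{2} = - \frac{3477}{2} \approx -1738.5$)
$n{\left(U \right)} = 1$ ($n{\left(U \right)} = \frac{2 U}{2 U} = 2 U \frac{1}{2 U} = 1$)
$\frac{1}{n{\left(-5 \right)} + Z} = \frac{1}{1 - \frac{3477}{2}} = \frac{1}{- \frac{3475}{2}} = - \frac{2}{3475}$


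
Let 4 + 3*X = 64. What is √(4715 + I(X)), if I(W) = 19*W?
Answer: √5095 ≈ 71.379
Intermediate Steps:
X = 20 (X = -4/3 + (⅓)*64 = -4/3 + 64/3 = 20)
√(4715 + I(X)) = √(4715 + 19*20) = √(4715 + 380) = √5095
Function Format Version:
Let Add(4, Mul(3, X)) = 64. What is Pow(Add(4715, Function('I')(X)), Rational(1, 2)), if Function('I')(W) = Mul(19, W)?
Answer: Pow(5095, Rational(1, 2)) ≈ 71.379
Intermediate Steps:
X = 20 (X = Add(Rational(-4, 3), Mul(Rational(1, 3), 64)) = Add(Rational(-4, 3), Rational(64, 3)) = 20)
Pow(Add(4715, Function('I')(X)), Rational(1, 2)) = Pow(Add(4715, Mul(19, 20)), Rational(1, 2)) = Pow(Add(4715, 380), Rational(1, 2)) = Pow(5095, Rational(1, 2))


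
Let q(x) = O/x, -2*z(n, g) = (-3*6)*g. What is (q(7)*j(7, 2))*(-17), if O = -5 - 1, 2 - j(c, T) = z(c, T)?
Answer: -1632/7 ≈ -233.14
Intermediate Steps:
z(n, g) = 9*g (z(n, g) = -(-3*6)*g/2 = -(-9)*g = 9*g)
j(c, T) = 2 - 9*T
O = -6
q(x) = -6/x
(q(7)*j(7, 2))*(-17) = ((-6/7)*(2 - 9*2))*(-17) = ((-6*⅐)*(2 - 18))*(-17) = -6/7*(-16)*(-17) = (96/7)*(-17) = -1632/7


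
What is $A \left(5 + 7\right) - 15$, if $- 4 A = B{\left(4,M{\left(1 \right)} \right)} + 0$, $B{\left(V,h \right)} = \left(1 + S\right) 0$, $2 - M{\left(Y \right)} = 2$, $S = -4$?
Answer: $-15$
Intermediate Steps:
$M{\left(Y \right)} = 0$ ($M{\left(Y \right)} = 2 - 2 = 0$)
$B{\left(V,h \right)} = 0$ ($B{\left(V,h \right)} = \left(1 - 4\right) 0 = \left(-3\right) 0 = 0$)
$A = 0$ ($A = - \frac{0 + 0}{4} = \left(- \frac{1}{4}\right) 0 = 0$)
$A \left(5 + 7\right) - 15 = 0 \left(5 + 7\right) - 15 = 0 \cdot 12 - 15 = 0 - 15 = -15$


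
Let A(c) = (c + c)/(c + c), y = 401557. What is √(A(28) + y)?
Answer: √401558 ≈ 633.69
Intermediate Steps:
A(c) = 1 (A(c) = (2*c)/((2*c)) = (2*c)*(1/(2*c)) = 1)
√(A(28) + y) = √(1 + 401557) = √401558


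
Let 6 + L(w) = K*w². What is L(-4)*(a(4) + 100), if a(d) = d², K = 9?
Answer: 16008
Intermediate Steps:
L(w) = -6 + 9*w²
L(-4)*(a(4) + 100) = (-6 + 9*(-4)²)*(4² + 100) = (-6 + 9*16)*(16 + 100) = (-6 + 144)*116 = 138*116 = 16008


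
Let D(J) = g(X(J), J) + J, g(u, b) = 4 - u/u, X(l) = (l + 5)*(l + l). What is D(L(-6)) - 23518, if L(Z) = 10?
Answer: -23505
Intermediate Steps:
X(l) = 2*l*(5 + l) (X(l) = (5 + l)*(2*l) = 2*l*(5 + l))
g(u, b) = 3 (g(u, b) = 4 - 1*1 = 4 - 1 = 3)
D(J) = 3 + J
D(L(-6)) - 23518 = (3 + 10) - 23518 = 13 - 23518 = -23505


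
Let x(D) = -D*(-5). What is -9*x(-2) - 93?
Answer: -3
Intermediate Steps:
x(D) = 5*D
-9*x(-2) - 93 = -45*(-2) - 93 = -9*(-10) - 93 = 90 - 93 = -3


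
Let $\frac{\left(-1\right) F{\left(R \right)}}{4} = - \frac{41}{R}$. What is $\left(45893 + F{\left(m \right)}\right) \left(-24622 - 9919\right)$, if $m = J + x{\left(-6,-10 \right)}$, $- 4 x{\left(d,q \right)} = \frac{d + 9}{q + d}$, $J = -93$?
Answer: $- \frac{9429933439901}{5949} \approx -1.5851 \cdot 10^{9}$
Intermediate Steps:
$x{\left(d,q \right)} = - \frac{9 + d}{4 \left(d + q\right)}$ ($x{\left(d,q \right)} = - \frac{\left(d + 9\right) \frac{1}{q + d}}{4} = - \frac{\left(9 + d\right) \frac{1}{d + q}}{4} = - \frac{\frac{1}{d + q} \left(9 + d\right)}{4} = - \frac{9 + d}{4 \left(d + q\right)}$)
$m = - \frac{5949}{64}$ ($m = -93 + \frac{-9 - -6}{4 \left(-6 - 10\right)} = -93 + \frac{-9 + 6}{4 \left(-16\right)} = -93 + \frac{1}{4} \left(- \frac{1}{16}\right) \left(-3\right) = -93 + \frac{3}{64} = - \frac{5949}{64} \approx -92.953$)
$F{\left(R \right)} = \frac{164}{R}$ ($F{\left(R \right)} = - 4 \left(- \frac{41}{R}\right) = \frac{164}{R}$)
$\left(45893 + F{\left(m \right)}\right) \left(-24622 - 9919\right) = \left(45893 + \frac{164}{- \frac{5949}{64}}\right) \left(-24622 - 9919\right) = \left(45893 + 164 \left(- \frac{64}{5949}\right)\right) \left(-34541\right) = \left(45893 - \frac{10496}{5949}\right) \left(-34541\right) = \frac{273006961}{5949} \left(-34541\right) = - \frac{9429933439901}{5949}$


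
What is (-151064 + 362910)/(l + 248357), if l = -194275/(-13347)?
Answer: 1413754281/1657507577 ≈ 0.85294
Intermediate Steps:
l = 194275/13347 (l = -194275*(-1/13347) = 194275/13347 ≈ 14.556)
(-151064 + 362910)/(l + 248357) = (-151064 + 362910)/(194275/13347 + 248357) = 211846/(3315015154/13347) = 211846*(13347/3315015154) = 1413754281/1657507577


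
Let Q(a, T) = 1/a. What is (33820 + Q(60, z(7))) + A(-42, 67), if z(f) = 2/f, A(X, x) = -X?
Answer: 2031721/60 ≈ 33862.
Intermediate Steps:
(33820 + Q(60, z(7))) + A(-42, 67) = (33820 + 1/60) - 1*(-42) = (33820 + 1/60) + 42 = 2029201/60 + 42 = 2031721/60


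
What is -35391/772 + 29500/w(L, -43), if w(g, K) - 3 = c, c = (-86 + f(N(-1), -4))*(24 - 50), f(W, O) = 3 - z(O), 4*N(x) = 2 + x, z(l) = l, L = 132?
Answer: -50025287/1588004 ≈ -31.502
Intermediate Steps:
N(x) = ½ + x/4 (N(x) = (2 + x)/4 = ½ + x/4)
f(W, O) = 3 - O
c = 2054 (c = (-86 + (3 - 1*(-4)))*(24 - 50) = (-86 + (3 + 4))*(-26) = (-86 + 7)*(-26) = -79*(-26) = 2054)
w(g, K) = 2057 (w(g, K) = 3 + 2054 = 2057)
-35391/772 + 29500/w(L, -43) = -35391/772 + 29500/2057 = -50025287/1588004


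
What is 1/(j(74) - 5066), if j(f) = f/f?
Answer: -1/5065 ≈ -0.00019743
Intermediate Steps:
j(f) = 1
1/(j(74) - 5066) = 1/(1 - 5066) = 1/(-5065) = -1/5065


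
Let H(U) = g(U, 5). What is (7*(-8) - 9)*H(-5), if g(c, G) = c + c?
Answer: 650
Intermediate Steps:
g(c, G) = 2*c
H(U) = 2*U
(7*(-8) - 9)*H(-5) = (7*(-8) - 9)*(2*(-5)) = (-56 - 9)*(-10) = -65*(-10) = 650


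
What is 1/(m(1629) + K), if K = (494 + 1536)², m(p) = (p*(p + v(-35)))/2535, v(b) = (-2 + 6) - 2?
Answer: 845/3483046133 ≈ 2.4260e-7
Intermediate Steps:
v(b) = 2 (v(b) = 4 - 2 = 2)
m(p) = p*(2 + p)/2535 (m(p) = (p*(p + 2))/2535 = (p*(2 + p))*(1/2535) = p*(2 + p)/2535)
K = 4120900 (K = 2030² = 4120900)
1/(m(1629) + K) = 1/((1/2535)*1629*(2 + 1629) + 4120900) = 1/((1/2535)*1629*1631 + 4120900) = 1/(885633/845 + 4120900) = 1/(3483046133/845) = 845/3483046133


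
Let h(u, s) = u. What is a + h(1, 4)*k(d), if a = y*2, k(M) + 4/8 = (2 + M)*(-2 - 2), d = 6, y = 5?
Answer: -45/2 ≈ -22.500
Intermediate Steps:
k(M) = -17/2 - 4*M (k(M) = -1/2 + (2 + M)*(-2 - 2) = -1/2 + (2 + M)*(-4) = -1/2 + (-8 - 4*M) = -17/2 - 4*M)
a = 10 (a = 5*2 = 10)
a + h(1, 4)*k(d) = 10 + 1*(-17/2 - 4*6) = 10 + 1*(-17/2 - 24) = 10 + 1*(-65/2) = 10 - 65/2 = -45/2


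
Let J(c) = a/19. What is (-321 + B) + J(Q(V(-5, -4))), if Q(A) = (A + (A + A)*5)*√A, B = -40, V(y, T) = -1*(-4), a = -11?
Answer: -6870/19 ≈ -361.58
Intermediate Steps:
V(y, T) = 4
Q(A) = 11*A^(3/2) (Q(A) = (A + (2*A)*5)*√A = (A + 10*A)*√A = (11*A)*√A = 11*A^(3/2))
J(c) = -11/19
(-321 + B) + J(Q(V(-5, -4))) = (-321 - 40) - 11/19 = -361 - 11/19 = -6870/19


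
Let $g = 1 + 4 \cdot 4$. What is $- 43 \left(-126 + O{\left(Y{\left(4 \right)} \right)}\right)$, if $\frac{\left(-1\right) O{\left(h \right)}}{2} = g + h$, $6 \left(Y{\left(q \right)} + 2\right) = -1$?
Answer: $\frac{20081}{3} \approx 6693.7$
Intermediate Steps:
$Y{\left(q \right)} = - \frac{13}{6}$ ($Y{\left(q \right)} = -2 + \frac{1}{6} \left(-1\right) = -2 - \frac{1}{6} = - \frac{13}{6}$)
$g = 17$ ($g = 1 + 16 = 17$)
$O{\left(h \right)} = -34 - 2 h$ ($O{\left(h \right)} = - 2 \left(17 + h\right) = -34 - 2 h$)
$- 43 \left(-126 + O{\left(Y{\left(4 \right)} \right)}\right) = - 43 \left(-126 - \frac{89}{3}\right) = - \frac{43 \left(-467\right)}{3} = \left(-1\right) \left(- \frac{20081}{3}\right) = \frac{20081}{3}$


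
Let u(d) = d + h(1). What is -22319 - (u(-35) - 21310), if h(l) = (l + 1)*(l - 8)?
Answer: -960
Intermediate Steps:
h(l) = (1 + l)*(-8 + l)
u(d) = -14 + d (u(d) = d + (-8 + 1² - 7*1) = d + (-8 + 1 - 7) = d - 14 = -14 + d)
-22319 - (u(-35) - 21310) = -22319 - ((-14 - 35) - 21310) = -22319 - (-49 - 21310) = -22319 - 1*(-21359) = -22319 + 21359 = -960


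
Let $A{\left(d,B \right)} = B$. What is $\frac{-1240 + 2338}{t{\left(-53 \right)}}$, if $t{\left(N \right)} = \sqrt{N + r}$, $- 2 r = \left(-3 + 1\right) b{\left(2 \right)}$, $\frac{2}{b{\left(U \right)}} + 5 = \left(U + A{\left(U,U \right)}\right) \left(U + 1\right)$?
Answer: $- \frac{366 i \sqrt{287}}{41} \approx - 151.23 i$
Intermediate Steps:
$b{\left(U \right)} = \frac{2}{-5 + 2 U \left(1 + U\right)}$ ($b{\left(U \right)} = \frac{2}{-5 + \left(U + U\right) \left(U + 1\right)} = \frac{2}{-5 + 2 U \left(1 + U\right)}$)
$r = \frac{2}{7}$ ($r = - \frac{\left(-3 + 1\right) \frac{2}{-5 + 2 \cdot 2 + 2 \cdot 2^{2}}}{2} = - \frac{\left(-2\right) \frac{2}{-5 + 4 + 2 \cdot 4}}{2} = - \frac{\left(-2\right) \frac{2}{-5 + 4 + 8}}{2} = - \frac{\left(-2\right) \frac{2}{7}}{2} = \left(- \frac{1}{2}\right) \left(- \frac{4}{7}\right) = \frac{2}{7} \approx 0.28571$)
$t{\left(N \right)} = \sqrt{\frac{2}{7} + N}$ ($t{\left(N \right)} = \sqrt{N + \frac{2}{7}} = \sqrt{\frac{2}{7} + N}$)
$\frac{-1240 + 2338}{t{\left(-53 \right)}} = \frac{-1240 + 2338}{\frac{1}{7} \sqrt{14 + 49 \left(-53\right)}} = \frac{1098}{\frac{1}{7} \sqrt{14 - 2597}} = \frac{1098}{\frac{1}{7} \sqrt{-2583}} = \frac{1098}{\frac{1}{7} \cdot 3 i \sqrt{287}} = \frac{1098}{\frac{3}{7} i \sqrt{287}} = 1098 \left(- \frac{i \sqrt{287}}{123}\right) = - \frac{366 i \sqrt{287}}{41}$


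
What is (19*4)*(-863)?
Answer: -65588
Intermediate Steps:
(19*4)*(-863) = 76*(-863) = -65588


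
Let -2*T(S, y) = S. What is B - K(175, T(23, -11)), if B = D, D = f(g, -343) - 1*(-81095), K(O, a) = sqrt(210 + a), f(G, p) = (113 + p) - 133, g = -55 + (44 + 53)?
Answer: 80732 - sqrt(794)/2 ≈ 80718.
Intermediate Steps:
g = 42 (g = -55 + 97 = 42)
T(S, y) = -S/2
f(G, p) = -20 + p
D = 80732 (D = (-20 - 343) - 1*(-81095) = -363 + 81095 = 80732)
B = 80732
B - K(175, T(23, -11)) = 80732 - sqrt(210 - 1/2*23) = 80732 - sqrt(210 - 23/2) = 80732 - sqrt(397/2) = 80732 - sqrt(794)/2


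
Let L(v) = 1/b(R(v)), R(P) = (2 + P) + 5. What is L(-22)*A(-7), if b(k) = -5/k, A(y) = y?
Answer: -21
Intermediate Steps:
R(P) = 7 + P
L(v) = -7/5 - v/5 (L(v) = 1/(-5/(7 + v)) = -7/5 - v/5)
L(-22)*A(-7) = (-7/5 - ⅕*(-22))*(-7) = (-7/5 + 22/5)*(-7) = 3*(-7) = -21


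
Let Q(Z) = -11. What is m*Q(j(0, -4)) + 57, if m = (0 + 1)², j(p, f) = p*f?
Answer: 46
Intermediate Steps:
j(p, f) = f*p
m = 1 (m = 1² = 1)
m*Q(j(0, -4)) + 57 = 1*(-11) + 57 = -11 + 57 = 46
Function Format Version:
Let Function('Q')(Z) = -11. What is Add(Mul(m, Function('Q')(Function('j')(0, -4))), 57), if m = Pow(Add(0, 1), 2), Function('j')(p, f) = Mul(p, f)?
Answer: 46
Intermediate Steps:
Function('j')(p, f) = Mul(f, p)
m = 1 (m = Pow(1, 2) = 1)
Add(Mul(m, Function('Q')(Function('j')(0, -4))), 57) = Add(Mul(1, -11), 57) = Add(-11, 57) = 46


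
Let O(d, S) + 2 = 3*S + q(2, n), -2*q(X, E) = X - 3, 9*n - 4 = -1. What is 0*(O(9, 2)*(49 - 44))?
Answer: 0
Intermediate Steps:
n = ⅓ (n = 4/9 + (⅑)*(-1) = 4/9 - ⅑ = ⅓ ≈ 0.33333)
q(X, E) = 3/2 - X/2 (q(X, E) = -(X - 3)/2 = -(-3 + X)/2 = 3/2 - X/2)
O(d, S) = -3/2 + 3*S (O(d, S) = -2 + (3*S + (3/2 - ½*2)) = -2 + (3*S + (3/2 - 1)) = -2 + (3*S + ½) = -2 + (½ + 3*S) = -3/2 + 3*S)
0*(O(9, 2)*(49 - 44)) = 0*((-3/2 + 3*2)*(49 - 44)) = 0*((-3/2 + 6)*5) = 0*((9/2)*5) = 0*(45/2) = 0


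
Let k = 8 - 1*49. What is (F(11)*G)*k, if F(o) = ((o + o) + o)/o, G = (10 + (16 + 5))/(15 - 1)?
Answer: -3813/14 ≈ -272.36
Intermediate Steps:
G = 31/14 (G = (10 + 21)/14 = 31*(1/14) = 31/14 ≈ 2.2143)
k = -41 (k = 8 - 49 = -41)
F(o) = 3 (F(o) = (2*o + o)/o = (3*o)/o = 3)
(F(11)*G)*k = (3*(31/14))*(-41) = (93/14)*(-41) = -3813/14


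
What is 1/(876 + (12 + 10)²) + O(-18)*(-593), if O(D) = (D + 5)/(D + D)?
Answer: -2621051/12240 ≈ -214.14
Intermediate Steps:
O(D) = (5 + D)/(2*D) (O(D) = (5 + D)/((2*D)) = (5 + D)*(1/(2*D)) = (5 + D)/(2*D))
1/(876 + (12 + 10)²) + O(-18)*(-593) = 1/(876 + (12 + 10)²) + ((½)*(5 - 18)/(-18))*(-593) = 1/(876 + 22²) + ((½)*(-1/18)*(-13))*(-593) = 1/(876 + 484) + (13/36)*(-593) = 1/1360 - 7709/36 = -2621051/12240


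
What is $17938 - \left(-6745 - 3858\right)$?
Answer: $28541$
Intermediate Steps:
$17938 - \left(-6745 - 3858\right) = 17938 - -10603 = 17938 + 10603 = 28541$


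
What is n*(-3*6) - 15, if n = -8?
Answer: 129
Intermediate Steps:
n*(-3*6) - 15 = -(-24)*6 - 15 = -8*(-18) - 15 = 144 - 15 = 129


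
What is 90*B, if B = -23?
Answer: -2070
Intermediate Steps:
90*B = 90*(-23) = -2070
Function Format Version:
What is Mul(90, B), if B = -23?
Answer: -2070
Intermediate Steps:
Mul(90, B) = Mul(90, -23) = -2070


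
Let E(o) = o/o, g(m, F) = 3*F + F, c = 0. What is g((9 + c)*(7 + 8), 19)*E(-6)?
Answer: 76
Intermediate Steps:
g(m, F) = 4*F
E(o) = 1
g((9 + c)*(7 + 8), 19)*E(-6) = (4*19)*1 = 76*1 = 76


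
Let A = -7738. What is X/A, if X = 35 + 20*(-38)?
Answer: 725/7738 ≈ 0.093693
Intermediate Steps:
X = -725 (X = 35 - 760 = -725)
X/A = -725/(-7738) = -725*(-1/7738) = 725/7738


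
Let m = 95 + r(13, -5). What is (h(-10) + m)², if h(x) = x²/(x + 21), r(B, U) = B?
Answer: 1658944/121 ≈ 13710.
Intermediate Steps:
h(x) = x²/(21 + x)
m = 108 (m = 95 + 13 = 108)
(h(-10) + m)² = ((-10)²/(21 - 10) + 108)² = (100/11 + 108)² = (1288/11)² = 1658944/121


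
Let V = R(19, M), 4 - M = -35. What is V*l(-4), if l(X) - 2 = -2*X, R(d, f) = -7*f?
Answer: -2730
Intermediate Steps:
M = 39 (M = 4 - 1*(-35) = 4 + 35 = 39)
V = -273 (V = -7*39 = -273)
l(X) = 2 - 2*X
V*l(-4) = -273*(2 - 2*(-4)) = -273*(2 + 8) = -273*10 = -2730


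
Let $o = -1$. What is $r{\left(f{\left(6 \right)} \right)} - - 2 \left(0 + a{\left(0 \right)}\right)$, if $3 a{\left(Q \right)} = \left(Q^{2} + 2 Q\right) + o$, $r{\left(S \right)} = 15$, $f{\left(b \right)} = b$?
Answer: $\frac{43}{3} \approx 14.333$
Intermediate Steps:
$a{\left(Q \right)} = - \frac{1}{3} + \frac{Q^{2}}{3} + \frac{2 Q}{3}$ ($a{\left(Q \right)} = \frac{\left(Q^{2} + 2 Q\right) - 1}{3} = \frac{-1 + Q^{2} + 2 Q}{3} = - \frac{1}{3} + \frac{Q^{2}}{3} + \frac{2 Q}{3}$)
$r{\left(f{\left(6 \right)} \right)} - - 2 \left(0 + a{\left(0 \right)}\right) = 15 - - 2 \left(0 + \left(- \frac{1}{3} + \frac{0^{2}}{3} + \frac{2}{3} \cdot 0\right)\right) = 15 - - 2 \left(0 + \left(- \frac{1}{3} + \frac{1}{3} \cdot 0 + 0\right)\right) = 15 - - 2 \left(0 + \left(- \frac{1}{3} + 0 + 0\right)\right) = 15 - - 2 \left(0 - \frac{1}{3}\right) = 15 - \left(-2\right) \left(- \frac{1}{3}\right) = 15 - \frac{2}{3} = \frac{43}{3}$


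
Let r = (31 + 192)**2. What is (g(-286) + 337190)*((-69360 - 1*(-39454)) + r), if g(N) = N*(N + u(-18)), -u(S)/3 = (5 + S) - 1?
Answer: 8067445602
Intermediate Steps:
u(S) = -12 - 3*S (u(S) = -3*((5 + S) - 1) = -3*(4 + S) = -12 - 3*S)
g(N) = N*(42 + N) (g(N) = N*(N + (-12 - 3*(-18))) = N*(N + (-12 + 54)) = N*(N + 42) = N*(42 + N))
r = 49729 (r = 223**2 = 49729)
(g(-286) + 337190)*((-69360 - 1*(-39454)) + r) = (-286*(42 - 286) + 337190)*((-69360 - 1*(-39454)) + 49729) = (-286*(-244) + 337190)*((-69360 + 39454) + 49729) = (69784 + 337190)*(-29906 + 49729) = 406974*19823 = 8067445602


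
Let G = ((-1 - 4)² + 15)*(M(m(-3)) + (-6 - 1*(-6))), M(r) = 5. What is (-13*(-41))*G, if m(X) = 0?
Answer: 106600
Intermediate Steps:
G = 200 (G = ((-1 - 4)² + 15)*(5 + (-6 - 1*(-6))) = ((-5)² + 15)*(5 + (-6 + 6)) = (25 + 15)*(5 + 0) = 40*5 = 200)
(-13*(-41))*G = -13*(-41)*200 = 533*200 = 106600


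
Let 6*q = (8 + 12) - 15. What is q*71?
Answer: 355/6 ≈ 59.167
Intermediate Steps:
q = 5/6 (q = ((8 + 12) - 15)/6 = (20 - 15)/6 = (1/6)*5 = 5/6 ≈ 0.83333)
q*71 = (5/6)*71 = 355/6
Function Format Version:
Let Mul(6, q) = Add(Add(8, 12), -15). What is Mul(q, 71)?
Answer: Rational(355, 6) ≈ 59.167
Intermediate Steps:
q = Rational(5, 6) (q = Mul(Rational(1, 6), Add(Add(8, 12), -15)) = Mul(Rational(1, 6), Add(20, -15)) = Mul(Rational(1, 6), 5) = Rational(5, 6) ≈ 0.83333)
Mul(q, 71) = Mul(Rational(5, 6), 71) = Rational(355, 6)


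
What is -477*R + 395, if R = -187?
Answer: 89594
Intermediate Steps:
-477*R + 395 = -477*(-187) + 395 = 89199 + 395 = 89594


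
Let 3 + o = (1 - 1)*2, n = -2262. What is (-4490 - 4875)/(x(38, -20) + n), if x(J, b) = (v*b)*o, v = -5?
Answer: 9365/2562 ≈ 3.6553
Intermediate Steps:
o = -3 (o = -3 + (1 - 1)*2 = -3 + 0*2 = -3 + 0 = -3)
x(J, b) = 15*b (x(J, b) = -5*b*(-3) = 15*b)
(-4490 - 4875)/(x(38, -20) + n) = (-4490 - 4875)/(15*(-20) - 2262) = -9365/(-300 - 2262) = -9365/(-2562) = -9365*(-1/2562) = 9365/2562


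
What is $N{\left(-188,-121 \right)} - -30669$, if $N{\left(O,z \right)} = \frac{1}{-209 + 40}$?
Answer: $\frac{5183060}{169} \approx 30669.0$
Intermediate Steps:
$N{\left(O,z \right)} = - \frac{1}{169}$ ($N{\left(O,z \right)} = \frac{1}{-169} = - \frac{1}{169}$)
$N{\left(-188,-121 \right)} - -30669 = - \frac{1}{169} - -30669 = - \frac{1}{169} + 30669 = \frac{5183060}{169}$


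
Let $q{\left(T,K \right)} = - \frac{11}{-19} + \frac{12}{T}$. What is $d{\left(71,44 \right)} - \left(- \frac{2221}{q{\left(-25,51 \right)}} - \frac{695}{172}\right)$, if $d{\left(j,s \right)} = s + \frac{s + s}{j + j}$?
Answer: $\frac{12911284027}{573964} \approx 22495.0$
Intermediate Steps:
$q{\left(T,K \right)} = \frac{11}{19} + \frac{12}{T}$ ($q{\left(T,K \right)} = \left(-11\right) \left(- \frac{1}{19}\right) + \frac{12}{T} = \frac{11}{19} + \frac{12}{T}$)
$d{\left(j,s \right)} = s + \frac{s}{j}$ ($d{\left(j,s \right)} = s + \frac{2 s}{2 j} = s + 2 s \frac{1}{2 j} = s + \frac{s}{j}$)
$d{\left(71,44 \right)} - \left(- \frac{2221}{q{\left(-25,51 \right)}} - \frac{695}{172}\right) = \left(44 + \frac{44}{71}\right) - \left(- \frac{2221}{\frac{11}{19} + \frac{12}{-25}} - \frac{695}{172}\right) = \left(44 + 44 \cdot \frac{1}{71}\right) - \left(- \frac{2221}{\frac{11}{19} + 12 \left(- \frac{1}{25}\right)} - \frac{695}{172}\right) = \left(44 + \frac{44}{71}\right) - \left(- \frac{2221}{\frac{11}{19} - \frac{12}{25}} - \frac{695}{172}\right) = \frac{3168}{71} - \left(- \frac{2221}{\frac{47}{475}} - \frac{695}{172}\right) = \frac{3168}{71} - \left(\left(-2221\right) \frac{475}{47} - \frac{695}{172}\right) = \frac{3168}{71} - \left(- \frac{1054975}{47} - \frac{695}{172}\right) = \frac{3168}{71} - - \frac{181488365}{8084} = \frac{3168}{71} + \frac{181488365}{8084} = \frac{12911284027}{573964}$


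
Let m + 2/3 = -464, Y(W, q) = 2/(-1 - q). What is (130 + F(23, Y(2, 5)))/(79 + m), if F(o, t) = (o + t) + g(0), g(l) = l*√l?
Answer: -458/1157 ≈ -0.39585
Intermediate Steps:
g(l) = l^(3/2)
m = -1394/3 (m = -⅔ - 464 = -1394/3 ≈ -464.67)
F(o, t) = o + t (F(o, t) = (o + t) + 0^(3/2) = (o + t) + 0 = o + t)
(130 + F(23, Y(2, 5)))/(79 + m) = (130 + (23 - 2/(1 + 5)))/(79 - 1394/3) = (130 + (23 - 2/6))/(-1157/3) = (130 + (23 - 2*⅙))*(-3/1157) = (130 + (23 - ⅓))*(-3/1157) = (130 + 68/3)*(-3/1157) = (458/3)*(-3/1157) = -458/1157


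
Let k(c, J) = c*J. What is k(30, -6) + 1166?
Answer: 986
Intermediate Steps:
k(c, J) = J*c
k(30, -6) + 1166 = -6*30 + 1166 = -180 + 1166 = 986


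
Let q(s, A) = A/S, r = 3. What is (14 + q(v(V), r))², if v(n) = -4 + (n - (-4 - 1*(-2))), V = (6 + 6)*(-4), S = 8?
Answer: 13225/64 ≈ 206.64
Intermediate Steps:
V = -48 (V = 12*(-4) = -48)
v(n) = -2 + n (v(n) = -4 + (n - (-4 + 2)) = -4 + (n - 1*(-2)) = -4 + (n + 2) = -4 + (2 + n) = -2 + n)
q(s, A) = A/8
(14 + q(v(V), r))² = (14 + (⅛)*3)² = (14 + 3/8)² = (115/8)² = 13225/64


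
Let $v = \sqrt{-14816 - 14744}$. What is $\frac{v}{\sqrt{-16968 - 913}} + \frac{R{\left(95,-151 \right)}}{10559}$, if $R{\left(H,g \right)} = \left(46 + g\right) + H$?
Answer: $- \frac{10}{10559} + \frac{2 \sqrt{132140590}}{17881} \approx 1.2848$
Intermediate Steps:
$R{\left(H,g \right)} = 46 + H + g$
$v = 2 i \sqrt{7390}$ ($v = \sqrt{-29560} = 2 i \sqrt{7390} \approx 171.93 i$)
$\frac{v}{\sqrt{-16968 - 913}} + \frac{R{\left(95,-151 \right)}}{10559} = \frac{2 i \sqrt{7390}}{\sqrt{-16968 - 913}} + \frac{46 + 95 - 151}{10559} = \frac{2 i \sqrt{7390}}{\sqrt{-17881}} - \frac{10}{10559} = \frac{2 i \sqrt{7390}}{i \sqrt{17881}} - \frac{10}{10559} = 2 i \sqrt{7390} \left(- \frac{i \sqrt{17881}}{17881}\right) - \frac{10}{10559} = \frac{2 \sqrt{132140590}}{17881} - \frac{10}{10559} = - \frac{10}{10559} + \frac{2 \sqrt{132140590}}{17881}$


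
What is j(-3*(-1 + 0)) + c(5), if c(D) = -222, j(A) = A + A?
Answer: -216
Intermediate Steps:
j(A) = 2*A
j(-3*(-1 + 0)) + c(5) = 2*(-3*(-1 + 0)) - 222 = 2*(-3*(-1)) - 222 = 2*3 - 222 = 6 - 222 = -216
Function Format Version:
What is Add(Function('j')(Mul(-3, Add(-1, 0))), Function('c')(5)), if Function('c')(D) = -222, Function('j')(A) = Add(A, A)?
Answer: -216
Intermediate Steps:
Function('j')(A) = Mul(2, A)
Add(Function('j')(Mul(-3, Add(-1, 0))), Function('c')(5)) = Add(Mul(2, Mul(-3, Add(-1, 0))), -222) = Add(Mul(2, Mul(-3, -1)), -222) = Add(Mul(2, 3), -222) = Add(6, -222) = -216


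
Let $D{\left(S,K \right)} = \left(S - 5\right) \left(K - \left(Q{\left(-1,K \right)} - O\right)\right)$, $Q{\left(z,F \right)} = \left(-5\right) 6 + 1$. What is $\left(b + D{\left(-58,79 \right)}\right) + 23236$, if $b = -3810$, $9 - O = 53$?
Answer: $15394$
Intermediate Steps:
$O = -44$ ($O = 9 - 53 = -44$)
$Q{\left(z,F \right)} = -29$ ($Q{\left(z,F \right)} = -30 + 1 = -29$)
$D{\left(S,K \right)} = \left(-15 + K\right) \left(-5 + S\right)$ ($D{\left(S,K \right)} = \left(S - 5\right) \left(K - \left(-29 - -44\right)\right) = \left(-5 + S\right) \left(K - \left(-29 + 44\right)\right) = \left(-5 + S\right) \left(K - 15\right) = \left(-5 + S\right) \left(-15 + K\right) = \left(-15 + K\right) \left(-5 + S\right)$)
$\left(b + D{\left(-58,79 \right)}\right) + 23236 = \left(-3810 + \left(75 - -870 - 395 + 79 \left(-58\right)\right)\right) + 23236 = \left(-3810 + \left(75 + 870 - 395 - 4582\right)\right) + 23236 = \left(-3810 - 4032\right) + 23236 = -7842 + 23236 = 15394$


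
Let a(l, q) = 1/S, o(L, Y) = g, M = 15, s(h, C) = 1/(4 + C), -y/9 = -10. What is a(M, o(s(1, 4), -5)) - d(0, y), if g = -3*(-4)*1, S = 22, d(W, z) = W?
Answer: 1/22 ≈ 0.045455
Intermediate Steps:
y = 90 (y = -9*(-10) = 90)
g = 12 (g = 12*1 = 12)
o(L, Y) = 12
a(l, q) = 1/22
a(M, o(s(1, 4), -5)) - d(0, y) = 1/22 - 1*0 = 1/22 + 0 = 1/22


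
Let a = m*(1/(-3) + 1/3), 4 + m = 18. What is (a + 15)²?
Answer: 225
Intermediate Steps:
m = 14 (m = -4 + 18 = 14)
a = 0 (a = 14*(1/(-3) + 1/3) = 14*(1*(-⅓) + 1*(⅓)) = 14*(-⅓ + ⅓) = 14*0 = 0)
(a + 15)² = (0 + 15)² = 15² = 225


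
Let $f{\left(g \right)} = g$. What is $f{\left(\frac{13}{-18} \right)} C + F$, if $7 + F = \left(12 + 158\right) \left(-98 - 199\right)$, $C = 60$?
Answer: $- \frac{151621}{3} \approx -50540.0$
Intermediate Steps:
$F = -50497$ ($F = -7 + \left(12 + 158\right) \left(-98 - 199\right) = -7 + 170 \left(-297\right) = -7 - 50490 = -50497$)
$f{\left(\frac{13}{-18} \right)} C + F = \frac{13}{-18} \cdot 60 - 50497 = 13 \left(- \frac{1}{18}\right) 60 - 50497 = \left(- \frac{13}{18}\right) 60 - 50497 = - \frac{130}{3} - 50497 = - \frac{151621}{3}$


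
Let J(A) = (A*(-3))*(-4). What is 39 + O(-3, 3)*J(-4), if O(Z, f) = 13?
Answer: -585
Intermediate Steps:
J(A) = 12*A (J(A) = -3*A*(-4) = 12*A)
39 + O(-3, 3)*J(-4) = 39 + 13*(12*(-4)) = 39 + 13*(-48) = 39 - 624 = -585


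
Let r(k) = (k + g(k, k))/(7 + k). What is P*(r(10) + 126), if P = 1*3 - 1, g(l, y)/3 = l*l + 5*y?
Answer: 5204/17 ≈ 306.12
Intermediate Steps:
g(l, y) = 3*l² + 15*y (g(l, y) = 3*(l*l + 5*y) = 3*(l² + 5*y) = 3*l² + 15*y)
r(k) = (3*k² + 16*k)/(7 + k) (r(k) = (k + (3*k² + 15*k))/(7 + k) = (3*k² + 16*k)/(7 + k))
P = 2 (P = 3 - 1 = 2)
P*(r(10) + 126) = 2*(10*(16 + 3*10)/(7 + 10) + 126) = 2*(10*(16 + 30)/17 + 126) = 2*(10*(1/17)*46 + 126) = 2*(460/17 + 126) = 2*(2602/17) = 5204/17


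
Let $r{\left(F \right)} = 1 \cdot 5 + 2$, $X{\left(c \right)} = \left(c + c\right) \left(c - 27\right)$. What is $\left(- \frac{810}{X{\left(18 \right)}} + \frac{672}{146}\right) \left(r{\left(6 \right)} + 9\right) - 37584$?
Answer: $- \frac{2735336}{73} \approx -37470.0$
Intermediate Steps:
$X{\left(c \right)} = 2 c \left(-27 + c\right)$
$r{\left(F \right)} = 7$ ($r{\left(F \right)} = 5 + 2 = 7$)
$\left(- \frac{810}{X{\left(18 \right)}} + \frac{672}{146}\right) \left(r{\left(6 \right)} + 9\right) - 37584 = \left(- \frac{810}{2 \cdot 18 \left(-27 + 18\right)} + \frac{672}{146}\right) \left(7 + 9\right) - 37584 = \left(- \frac{810}{2 \cdot 18 \left(-9\right)} + 672 \cdot \frac{1}{146}\right) 16 - 37584 = \left(- \frac{810}{-324} + \frac{336}{73}\right) 16 - 37584 = \left(\left(-810\right) \left(- \frac{1}{324}\right) + \frac{336}{73}\right) 16 - 37584 = \left(\frac{5}{2} + \frac{336}{73}\right) 16 - 37584 = \frac{1037}{146} \cdot 16 - 37584 = \frac{8296}{73} - 37584 = - \frac{2735336}{73}$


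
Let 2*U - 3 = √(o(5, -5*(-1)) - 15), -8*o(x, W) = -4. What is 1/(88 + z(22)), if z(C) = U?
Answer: 716/64111 - 2*I*√58/64111 ≈ 0.011168 - 0.00023758*I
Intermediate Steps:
o(x, W) = ½ (o(x, W) = -⅛*(-4) = ½)
U = 3/2 + I*√58/4 (U = 3/2 + √(½ - 15)/2 = 3/2 + √(-29/2)/2 = 3/2 + (I*√58/2)/2 = 3/2 + I*√58/4 ≈ 1.5 + 1.9039*I)
z(C) = 3/2 + I*√58/4
1/(88 + z(22)) = 1/(88 + (3/2 + I*√58/4)) = 1/(179/2 + I*√58/4)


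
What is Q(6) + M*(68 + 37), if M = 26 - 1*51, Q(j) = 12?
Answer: -2613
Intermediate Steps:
M = -25 (M = 26 - 51 = -25)
Q(6) + M*(68 + 37) = 12 - 25*(68 + 37) = 12 - 25*105 = 12 - 2625 = -2613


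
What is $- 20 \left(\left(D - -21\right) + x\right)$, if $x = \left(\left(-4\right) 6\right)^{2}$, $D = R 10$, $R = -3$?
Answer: $-11340$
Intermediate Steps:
$D = -30$ ($D = \left(-3\right) 10 = -30$)
$x = 576$ ($x = \left(-24\right)^{2} = 576$)
$- 20 \left(\left(D - -21\right) + x\right) = - 20 \left(\left(-30 - -21\right) + 576\right) = - 20 \left(\left(-30 + 21\right) + 576\right) = - 20 \left(-9 + 576\right) = \left(-20\right) 567 = -11340$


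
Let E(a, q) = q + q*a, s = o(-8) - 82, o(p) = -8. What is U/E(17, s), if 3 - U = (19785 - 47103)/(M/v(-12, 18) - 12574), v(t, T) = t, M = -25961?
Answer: -3131/13492116 ≈ -0.00023206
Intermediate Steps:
s = -90 (s = -8 - 82 = -90)
E(a, q) = q + a*q
U = 46965/124927 (U = 3 - (19785 - 47103)/(-25961/(-12) - 12574) = 3 - (-27318)/(-25961*(-1/12) - 12574) = 3 - (-27318)/(25961/12 - 12574) = 3 - (-27318)/(-124927/12) = 3 - (-27318)*(-12)/124927 = 3 - 1*327816/124927 = 3 - 327816/124927 = 46965/124927 ≈ 0.37594)
U/E(17, s) = 46965/(124927*((-90*(1 + 17)))) = 46965/(124927*((-90*18))) = (46965/124927)/(-1620) = (46965/124927)*(-1/1620) = -3131/13492116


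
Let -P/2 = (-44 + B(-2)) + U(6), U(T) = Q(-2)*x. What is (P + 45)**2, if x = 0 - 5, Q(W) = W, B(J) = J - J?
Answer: 12769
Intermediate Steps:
B(J) = 0
x = -5
U(T) = 10 (U(T) = -2*(-5) = 10)
P = 68 (P = -2*((-44 + 0) + 10) = -2*(-44 + 10) = -2*(-34) = 68)
(P + 45)**2 = (68 + 45)**2 = 113**2 = 12769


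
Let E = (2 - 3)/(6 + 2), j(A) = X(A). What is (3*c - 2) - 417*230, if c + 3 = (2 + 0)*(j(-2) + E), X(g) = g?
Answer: -383735/4 ≈ -95934.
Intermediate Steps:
j(A) = A
E = -⅛ (E = -1/8 = -1*⅛ = -⅛ ≈ -0.12500)
c = -29/4 (c = -3 + (2 + 0)*(-2 - ⅛) = -3 + 2*(-17/8) = -3 - 17/4 = -29/4 ≈ -7.2500)
(3*c - 2) - 417*230 = (3*(-29/4) - 2) - 417*230 = (-87/4 - 2) - 95910 = -95/4 - 95910 = -383735/4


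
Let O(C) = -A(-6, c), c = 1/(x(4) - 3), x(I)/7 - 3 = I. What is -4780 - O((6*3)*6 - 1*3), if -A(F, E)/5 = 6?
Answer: -4810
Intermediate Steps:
x(I) = 21 + 7*I
c = 1/46 (c = 1/((21 + 7*4) - 3) = 1/((21 + 28) - 3) = 1/(49 - 3) = 1/46 ≈ 0.021739)
A(F, E) = -30 (A(F, E) = -5*6 = -30)
O(C) = 30 (O(C) = -1*(-30) = 30)
-4780 - O((6*3)*6 - 1*3) = -4780 - 1*30 = -4780 - 30 = -4810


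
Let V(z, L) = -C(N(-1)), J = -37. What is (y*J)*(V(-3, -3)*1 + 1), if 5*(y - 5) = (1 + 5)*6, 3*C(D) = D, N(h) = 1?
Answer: -4514/15 ≈ -300.93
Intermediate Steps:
C(D) = D/3
V(z, L) = -⅓ (V(z, L) = -1/3 = -1*⅓ = -⅓)
y = 61/5 (y = 5 + ((1 + 5)*6)/5 = 5 + (6*6)/5 = 5 + (⅕)*36 = 5 + 36/5 = 61/5 ≈ 12.200)
(y*J)*(V(-3, -3)*1 + 1) = ((61/5)*(-37))*(-⅓*1 + 1) = -2257*(-⅓ + 1)/5 = -2257/5*⅔ = -4514/15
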